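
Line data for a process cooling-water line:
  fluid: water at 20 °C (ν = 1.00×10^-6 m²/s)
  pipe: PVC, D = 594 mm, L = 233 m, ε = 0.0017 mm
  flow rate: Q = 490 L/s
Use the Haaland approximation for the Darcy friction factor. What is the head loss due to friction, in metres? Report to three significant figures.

h_f ≈ 0.721 m

V = 4Q/(πD²) = 4·0.490/(π·0.594²) = 1.768 m/s
Re = VD/ν = 1.768·0.594/1.00×10^-6 = 1.05×10^6 → turbulent
ε/D = 0.0017/594 = 2.86×10^-6
Haaland: f = 0.01154
h_f = f(L/D)V²/(2g) = 0.01154·(233/0.594)·1.768²/(2·9.81) = 0.7213 m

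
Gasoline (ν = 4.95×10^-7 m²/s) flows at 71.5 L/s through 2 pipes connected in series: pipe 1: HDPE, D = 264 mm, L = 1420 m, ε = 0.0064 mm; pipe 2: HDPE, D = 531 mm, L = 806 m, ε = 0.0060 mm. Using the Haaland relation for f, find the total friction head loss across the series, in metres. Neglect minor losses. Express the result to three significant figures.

Pipe 1: V = 1.306 m/s, Re = 6.97×10^5, ε/D = 2.42×10^-5, f = 0.01268, h_1 = f(L/D)V²/2g = 5.932 m
Pipe 2: V = 0.3229 m/s, Re = 3.46×10^5, ε/D = 1.13×10^-5, f = 0.01406, h_2 = f(L/D)V²/2g = 0.1134 m
Series → Q common, losses add: H = Σh = 6.046 m

H ≈ 6.05 m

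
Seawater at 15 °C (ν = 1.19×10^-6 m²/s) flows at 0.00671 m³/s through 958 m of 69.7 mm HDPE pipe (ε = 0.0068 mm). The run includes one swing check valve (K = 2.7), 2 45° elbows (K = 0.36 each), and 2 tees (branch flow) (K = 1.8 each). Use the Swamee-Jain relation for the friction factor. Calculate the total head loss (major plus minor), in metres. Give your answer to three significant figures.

V = 4Q/(πD²) = 1.759 m/s; V²/2g = 0.1576 m
Re = 1.03×10^5, ε/D = 9.76×10^-5 → f = 0.01834 (Swamee-Jain)
Major: h_f = f(L/D)·V²/2g = 0.01834·13745·0.1576 = 39.73 m
Minor: ΣK = 7.02; h_m = ΣK·V²/2g = 1.107 m
Total H_L = 39.73 + 1.107 = 40.84 m

H_L ≈ 40.8 m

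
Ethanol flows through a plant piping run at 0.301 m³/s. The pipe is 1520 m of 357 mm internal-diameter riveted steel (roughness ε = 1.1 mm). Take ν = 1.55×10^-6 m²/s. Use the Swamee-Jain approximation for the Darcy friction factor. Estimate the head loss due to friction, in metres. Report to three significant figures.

V = 4Q/(πD²) = 4·0.301/(π·0.357²) = 3.007 m/s
Re = VD/ν = 3.007·0.357/1.55×10^-6 = 6.93×10^5 → turbulent
ε/D = 1.1/357 = 0.00308
Swamee-Jain: f = 0.02664
h_f = f(L/D)V²/(2g) = 0.02664·(1520/0.357)·3.007²/(2·9.81) = 52.28 m

h_f ≈ 52.3 m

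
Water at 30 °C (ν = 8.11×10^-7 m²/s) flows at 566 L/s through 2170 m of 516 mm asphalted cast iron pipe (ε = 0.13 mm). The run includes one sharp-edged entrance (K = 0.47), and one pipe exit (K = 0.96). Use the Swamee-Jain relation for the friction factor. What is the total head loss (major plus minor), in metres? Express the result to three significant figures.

V = 4Q/(πD²) = 2.707 m/s; V²/2g = 0.3734 m
Re = 1.72×10^6, ε/D = 2.52×10^-4 → f = 0.01498 (Swamee-Jain)
Major: h_f = f(L/D)·V²/2g = 0.01498·4205·0.3734 = 23.52 m
Minor: ΣK = 1.43; h_m = ΣK·V²/2g = 0.5339 m
Total H_L = 23.52 + 0.5339 = 24.05 m

H_L ≈ 24.1 m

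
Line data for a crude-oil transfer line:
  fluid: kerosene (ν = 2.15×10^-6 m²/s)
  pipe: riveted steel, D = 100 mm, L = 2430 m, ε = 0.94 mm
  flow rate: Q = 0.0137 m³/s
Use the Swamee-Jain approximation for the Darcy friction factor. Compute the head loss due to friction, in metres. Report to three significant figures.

h_f ≈ 144 m

V = 4Q/(πD²) = 4·0.0137/(π·0.100²) = 1.744 m/s
Re = VD/ν = 1.744·0.100/2.15×10^-6 = 8.11×10^4 → turbulent
ε/D = 0.94/100 = 0.00940
Swamee-Jain: f = 0.03817
h_f = f(L/D)V²/(2g) = 0.03817·(2430/0.100)·1.744²/(2·9.81) = 143.9 m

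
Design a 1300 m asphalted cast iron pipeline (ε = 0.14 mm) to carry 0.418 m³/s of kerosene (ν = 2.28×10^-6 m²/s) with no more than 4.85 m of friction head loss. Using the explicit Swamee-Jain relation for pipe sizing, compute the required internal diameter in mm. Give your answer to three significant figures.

Swamee-Jain (Type III): D = 0.66·[ε^1.25·(LQ²/(gh_f))^4.75 + ν·Q^9.4·(L/(gh_f))^5.2]^0.04
LQ²/(gh_f) = 4.774; L/(gh_f) = 27.32
Term 1 = ε^1.25·(…)^4.75 = 0.0255; Term 2 = ν·Q^9.4·(…)^5.2 = 0.0185
D = 0.66·(0.0255 + 0.0185)^0.04 = 0.5825 m = 583 mm
Check: V = 1.57 m/s, Re = 4.01×10^5, f = 0.01617, h_f = 4.53 m ≈ 4.85 m ✓

D ≈ 583 mm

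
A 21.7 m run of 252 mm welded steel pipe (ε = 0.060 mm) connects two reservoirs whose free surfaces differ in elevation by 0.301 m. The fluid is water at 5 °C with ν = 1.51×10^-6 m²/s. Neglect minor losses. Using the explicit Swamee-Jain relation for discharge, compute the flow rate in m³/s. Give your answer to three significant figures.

Q ≈ 0.102 m³/s

Swamee-Jain (Type II): Q = -0.965·√(gD⁵h_f/L)·ln[ε/(3.7D) + √(3.17ν²L/(gD³h_f))]
√(gD⁵h_f/L) = √(9.81·0.252⁵·0.301/21.7) = 0.01176
ε/(3.7D) = 6.44×10^-5; √(3.17ν²L/(gD³h_f)) = 5.76×10^-5
Q = -0.965·0.01176·ln(1.220×10^-4) = 0.1023 m³/s
Check: V = 2.05 m/s, Re = 3.42×10^5, f = 0.01639, h_f = 0.302 m ≈ 0.301 m ✓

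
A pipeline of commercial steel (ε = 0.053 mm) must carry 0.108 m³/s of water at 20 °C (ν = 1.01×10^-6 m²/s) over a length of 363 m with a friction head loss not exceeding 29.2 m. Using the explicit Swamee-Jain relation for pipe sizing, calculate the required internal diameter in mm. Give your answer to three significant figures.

D ≈ 183 mm

Swamee-Jain (Type III): D = 0.66·[ε^1.25·(LQ²/(gh_f))^4.75 + ν·Q^9.4·(L/(gh_f))^5.2]^0.04
LQ²/(gh_f) = 0.01478; L/(gh_f) = 1.267
Term 1 = ε^1.25·(…)^4.75 = 9.15×10^-15; Term 2 = ν·Q^9.4·(…)^5.2 = 2.84×10^-15
D = 0.66·(9.15×10^-15 + 2.84×10^-15)^0.04 = 0.1831 m = 183 mm
Check: V = 4.10 m/s, Re = 7.44×10^5, f = 0.01589, h_f = 27.0 m ≈ 29.2 m ✓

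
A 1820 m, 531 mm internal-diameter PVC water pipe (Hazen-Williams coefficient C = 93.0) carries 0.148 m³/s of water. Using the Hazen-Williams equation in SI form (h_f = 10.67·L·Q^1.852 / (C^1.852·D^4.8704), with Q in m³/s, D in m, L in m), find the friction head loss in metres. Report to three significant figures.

h_f ≈ 2.79 m

h_f = 10.67·1820·0.148^1.852 / (93.0^1.852·0.531^4.8704) = 2.785 m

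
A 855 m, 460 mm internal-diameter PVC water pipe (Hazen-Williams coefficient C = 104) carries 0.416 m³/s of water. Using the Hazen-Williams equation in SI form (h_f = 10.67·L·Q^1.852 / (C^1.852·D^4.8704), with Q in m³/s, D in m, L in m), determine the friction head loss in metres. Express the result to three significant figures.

h_f ≈ 14.5 m

h_f = 10.67·855·0.416^1.852 / (104^1.852·0.460^4.8704) = 14.51 m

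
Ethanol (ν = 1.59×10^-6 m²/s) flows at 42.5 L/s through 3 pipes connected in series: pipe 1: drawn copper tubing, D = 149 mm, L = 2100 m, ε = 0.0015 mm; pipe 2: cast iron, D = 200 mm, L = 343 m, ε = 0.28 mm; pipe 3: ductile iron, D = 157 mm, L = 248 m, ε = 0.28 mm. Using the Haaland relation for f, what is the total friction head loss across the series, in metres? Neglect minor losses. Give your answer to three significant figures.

H ≈ 77.5 m

Pipe 1: V = 2.437 m/s, Re = 2.28×10^5, ε/D = 1.01×10^-5, f = 0.01517, h_1 = f(L/D)V²/2g = 64.75 m
Pipe 2: V = 1.353 m/s, Re = 1.70×10^5, ε/D = 0.00140, f = 0.02255, h_2 = f(L/D)V²/2g = 3.607 m
Pipe 3: V = 2.195 m/s, Re = 2.17×10^5, ε/D = 0.00178, f = 0.02355, h_3 = f(L/D)V²/2g = 9.139 m
Series → Q common, losses add: H = Σh = 77.49 m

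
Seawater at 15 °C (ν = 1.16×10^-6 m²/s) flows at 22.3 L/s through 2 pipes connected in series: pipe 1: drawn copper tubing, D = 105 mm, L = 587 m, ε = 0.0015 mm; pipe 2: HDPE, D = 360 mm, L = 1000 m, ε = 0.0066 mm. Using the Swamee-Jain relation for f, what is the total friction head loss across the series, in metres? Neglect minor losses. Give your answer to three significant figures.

H ≈ 28.9 m

Pipe 1: V = 2.575 m/s, Re = 2.33×10^5, ε/D = 1.43×10^-5, f = 0.01522, h_1 = f(L/D)V²/2g = 28.77 m
Pipe 2: V = 0.2191 m/s, Re = 6.80×10^4, ε/D = 1.83×10^-5, f = 0.01948, h_2 = f(L/D)V²/2g = 0.1324 m
Series → Q common, losses add: H = Σh = 28.90 m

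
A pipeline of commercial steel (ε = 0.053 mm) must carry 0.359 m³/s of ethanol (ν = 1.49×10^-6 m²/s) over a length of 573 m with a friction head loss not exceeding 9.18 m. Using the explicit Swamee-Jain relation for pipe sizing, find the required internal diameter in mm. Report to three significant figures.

Swamee-Jain (Type III): D = 0.66·[ε^1.25·(LQ²/(gh_f))^4.75 + ν·Q^9.4·(L/(gh_f))^5.2]^0.04
LQ²/(gh_f) = 0.8200; L/(gh_f) = 6.363
Term 1 = ε^1.25·(…)^4.75 = 1.76×10^-6; Term 2 = ν·Q^9.4·(…)^5.2 = 1.48×10^-6
D = 0.66·(1.76×10^-6 + 1.48×10^-6)^0.04 = 0.3981 m = 398 mm
Check: V = 2.88 m/s, Re = 7.71×10^5, f = 0.01425, h_f = 8.70 m ≈ 9.18 m ✓

D ≈ 398 mm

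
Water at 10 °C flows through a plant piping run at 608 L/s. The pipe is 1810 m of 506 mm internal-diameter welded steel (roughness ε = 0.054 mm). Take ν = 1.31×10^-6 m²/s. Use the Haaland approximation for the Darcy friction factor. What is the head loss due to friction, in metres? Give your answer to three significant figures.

h_f ≈ 22.1 m

V = 4Q/(πD²) = 4·0.608/(π·0.506²) = 3.024 m/s
Re = VD/ν = 3.024·0.506/1.31×10^-6 = 1.17×10^6 → turbulent
ε/D = 0.054/506 = 1.07×10^-4
Haaland: f = 0.01327
h_f = f(L/D)V²/(2g) = 0.01327·(1810/0.506)·3.024²/(2·9.81) = 22.12 m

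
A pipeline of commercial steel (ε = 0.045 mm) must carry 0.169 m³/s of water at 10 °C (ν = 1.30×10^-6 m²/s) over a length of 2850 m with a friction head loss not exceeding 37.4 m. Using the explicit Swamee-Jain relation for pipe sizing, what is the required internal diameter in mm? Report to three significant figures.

Swamee-Jain (Type III): D = 0.66·[ε^1.25·(LQ²/(gh_f))^4.75 + ν·Q^9.4·(L/(gh_f))^5.2]^0.04
LQ²/(gh_f) = 0.2219; L/(gh_f) = 7.768
Term 1 = ε^1.25·(…)^4.75 = 2.89×10^-9; Term 2 = ν·Q^9.4·(…)^5.2 = 3.06×10^-9
D = 0.66·(2.89×10^-9 + 3.06×10^-9)^0.04 = 0.3094 m = 309 mm
Check: V = 2.25 m/s, Re = 5.35×10^5, f = 0.01487, h_f = 35.3 m ≈ 37.4 m ✓

D ≈ 309 mm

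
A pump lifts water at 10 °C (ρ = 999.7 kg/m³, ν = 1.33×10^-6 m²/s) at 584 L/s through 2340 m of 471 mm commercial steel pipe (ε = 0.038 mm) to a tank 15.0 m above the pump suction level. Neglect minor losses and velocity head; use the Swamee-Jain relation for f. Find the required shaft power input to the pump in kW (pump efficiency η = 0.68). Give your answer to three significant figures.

P_shaft ≈ 438 kW

V = 4Q/(πD²) = 3.352 m/s; Re = 1.19×10^6; ε/D = 8.07×10^-5; f = 0.01301
h_f = f(L/D)V²/2g = 37.02 m
Total head H = z + h_f = 15.0 + 37.02 = 52.02 m
P_hyd = ρgQH = 999.7·9.81·0.584·52.02 = 297.9 kW
P_shaft = P_hyd/η = 297.9/0.68 = 438.1 kW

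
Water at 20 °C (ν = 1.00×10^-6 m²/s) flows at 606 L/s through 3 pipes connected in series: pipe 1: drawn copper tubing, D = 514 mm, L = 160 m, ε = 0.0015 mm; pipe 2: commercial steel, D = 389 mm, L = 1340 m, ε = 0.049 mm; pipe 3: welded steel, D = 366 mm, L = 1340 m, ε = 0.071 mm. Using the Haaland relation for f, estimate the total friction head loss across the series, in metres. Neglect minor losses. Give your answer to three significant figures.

Pipe 1: V = 2.920 m/s, Re = 1.50×10^6, ε/D = 2.92×10^-6, f = 0.01090, h_1 = f(L/D)V²/2g = 1.475 m
Pipe 2: V = 5.099 m/s, Re = 1.98×10^6, ε/D = 1.26×10^-4, f = 0.01318, h_2 = f(L/D)V²/2g = 60.15 m
Pipe 3: V = 5.760 m/s, Re = 2.11×10^6, ε/D = 1.94×10^-4, f = 0.01411, h_3 = f(L/D)V²/2g = 87.33 m
Series → Q common, losses add: H = Σh = 148.9 m

H ≈ 149 m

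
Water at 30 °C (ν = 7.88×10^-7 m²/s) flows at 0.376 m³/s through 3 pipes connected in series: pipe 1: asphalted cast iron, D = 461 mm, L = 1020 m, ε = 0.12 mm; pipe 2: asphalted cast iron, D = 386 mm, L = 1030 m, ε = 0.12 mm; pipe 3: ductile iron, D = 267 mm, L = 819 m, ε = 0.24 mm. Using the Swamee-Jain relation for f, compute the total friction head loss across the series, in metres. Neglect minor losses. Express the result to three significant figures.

Pipe 1: V = 2.253 m/s, Re = 1.32×10^6, ε/D = 2.60×10^-4, f = 0.01521, h_1 = f(L/D)V²/2g = 8.702 m
Pipe 2: V = 3.213 m/s, Re = 1.57×10^6, ε/D = 3.11×10^-4, f = 0.01560, h_2 = f(L/D)V²/2g = 21.90 m
Pipe 3: V = 6.715 m/s, Re = 2.28×10^6, ε/D = 8.99×10^-4, f = 0.01934, h_3 = f(L/D)V²/2g = 136.4 m
Series → Q common, losses add: H = Σh = 167.0 m

H ≈ 167 m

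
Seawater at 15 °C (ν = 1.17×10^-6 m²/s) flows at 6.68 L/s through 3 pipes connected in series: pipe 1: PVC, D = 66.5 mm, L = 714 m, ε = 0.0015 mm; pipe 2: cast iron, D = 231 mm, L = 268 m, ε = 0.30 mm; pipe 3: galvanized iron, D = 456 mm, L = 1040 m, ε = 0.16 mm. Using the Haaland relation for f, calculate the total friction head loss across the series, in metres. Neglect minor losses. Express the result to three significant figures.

H ≈ 35.7 m

Pipe 1: V = 1.923 m/s, Re = 1.09×10^5, ε/D = 2.26×10^-5, f = 0.01759, h_1 = f(L/D)V²/2g = 35.61 m
Pipe 2: V = 0.1594 m/s, Re = 3.15×10^4, ε/D = 0.00130, f = 0.02613, h_2 = f(L/D)V²/2g = 0.03925 m
Pipe 3: V = 0.04090 m/s, Re = 1.59×10^4, ε/D = 3.51×10^-4, f = 0.02782, h_3 = f(L/D)V²/2g = 0.005411 m
Series → Q common, losses add: H = Σh = 35.65 m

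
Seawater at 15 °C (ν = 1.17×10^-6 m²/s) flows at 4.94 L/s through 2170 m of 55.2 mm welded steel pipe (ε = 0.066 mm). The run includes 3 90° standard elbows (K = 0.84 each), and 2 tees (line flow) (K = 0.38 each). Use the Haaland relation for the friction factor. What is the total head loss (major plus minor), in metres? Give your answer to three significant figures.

H_L ≈ 194 m

V = 4Q/(πD²) = 2.064 m/s; V²/2g = 0.2172 m
Re = 9.74×10^4, ε/D = 0.00120 → f = 0.02267 (Haaland)
Major: h_f = f(L/D)·V²/2g = 0.02267·39312·0.2172 = 193.6 m
Minor: ΣK = 3.28; h_m = ΣK·V²/2g = 0.7123 m
Total H_L = 193.6 + 0.7123 = 194.3 m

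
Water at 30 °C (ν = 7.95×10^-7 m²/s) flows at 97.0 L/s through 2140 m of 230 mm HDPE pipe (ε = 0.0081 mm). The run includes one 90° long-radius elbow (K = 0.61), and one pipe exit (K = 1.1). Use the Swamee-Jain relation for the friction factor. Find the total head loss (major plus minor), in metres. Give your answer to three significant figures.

V = 4Q/(πD²) = 2.335 m/s; V²/2g = 0.2778 m
Re = 6.75×10^5, ε/D = 3.52×10^-5 → f = 0.01305 (Swamee-Jain)
Major: h_f = f(L/D)·V²/2g = 0.01305·9304·0.2778 = 33.74 m
Minor: ΣK = 1.71; h_m = ΣK·V²/2g = 0.4751 m
Total H_L = 33.74 + 0.4751 = 34.22 m

H_L ≈ 34.2 m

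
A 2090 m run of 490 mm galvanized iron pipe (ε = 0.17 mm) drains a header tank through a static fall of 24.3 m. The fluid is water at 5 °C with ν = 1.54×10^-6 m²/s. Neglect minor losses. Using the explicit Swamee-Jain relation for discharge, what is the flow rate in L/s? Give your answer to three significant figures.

Swamee-Jain (Type II): Q = -0.965·√(gD⁵h_f/L)·ln[ε/(3.7D) + √(3.17ν²L/(gD³h_f))]
√(gD⁵h_f/L) = √(9.81·0.490⁵·24.3/2090) = 0.05676
ε/(3.7D) = 9.38×10^-5; √(3.17ν²L/(gD³h_f)) = 2.37×10^-5
Q = -0.965·0.05676·ln(1.174×10^-4) = 0.4957 m³/s
Check: V = 2.63 m/s, Re = 8.36×10^5, f = 0.01628, h_f = 24.5 m ≈ 24.3 m ✓

Q ≈ 496 L/s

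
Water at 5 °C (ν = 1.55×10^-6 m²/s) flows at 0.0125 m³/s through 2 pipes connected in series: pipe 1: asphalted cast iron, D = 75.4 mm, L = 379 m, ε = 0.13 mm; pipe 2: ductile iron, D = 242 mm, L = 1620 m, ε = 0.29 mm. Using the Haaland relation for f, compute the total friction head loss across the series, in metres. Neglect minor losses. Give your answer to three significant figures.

H ≈ 48.4 m

Pipe 1: V = 2.799 m/s, Re = 1.36×10^5, ε/D = 0.00172, f = 0.02381, h_1 = f(L/D)V²/2g = 47.81 m
Pipe 2: V = 0.2718 m/s, Re = 4.24×10^4, ε/D = 0.00120, f = 0.02480, h_2 = f(L/D)V²/2g = 0.6248 m
Series → Q common, losses add: H = Σh = 48.44 m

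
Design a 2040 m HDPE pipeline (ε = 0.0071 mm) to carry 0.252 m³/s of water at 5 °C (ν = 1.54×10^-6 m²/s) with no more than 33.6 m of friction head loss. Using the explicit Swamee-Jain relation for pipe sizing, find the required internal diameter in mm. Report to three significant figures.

D ≈ 337 mm

Swamee-Jain (Type III): D = 0.66·[ε^1.25·(LQ²/(gh_f))^4.75 + ν·Q^9.4·(L/(gh_f))^5.2]^0.04
LQ²/(gh_f) = 0.3930; L/(gh_f) = 6.189
Term 1 = ε^1.25·(…)^4.75 = 4.34×10^-9; Term 2 = ν·Q^9.4·(…)^5.2 = 4.75×10^-8
D = 0.66·(4.34×10^-9 + 4.75×10^-8)^0.04 = 0.3374 m = 337 mm
Check: V = 2.82 m/s, Re = 6.18×10^5, f = 0.01299, h_f = 31.8 m ≈ 33.6 m ✓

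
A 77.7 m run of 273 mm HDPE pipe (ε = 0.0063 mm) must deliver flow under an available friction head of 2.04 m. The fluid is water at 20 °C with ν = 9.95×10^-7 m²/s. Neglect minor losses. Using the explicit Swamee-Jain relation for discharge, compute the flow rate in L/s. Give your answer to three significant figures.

Q ≈ 198 L/s

Swamee-Jain (Type II): Q = -0.965·√(gD⁵h_f/L)·ln[ε/(3.7D) + √(3.17ν²L/(gD³h_f))]
√(gD⁵h_f/L) = √(9.81·0.273⁵·2.04/77.7) = 0.01976
ε/(3.7D) = 6.24×10^-6; √(3.17ν²L/(gD³h_f)) = 2.45×10^-5
Q = -0.965·0.01976·ln(3.071×10^-5) = 0.1982 m³/s
Check: V = 3.39 m/s, Re = 9.29×10^5, f = 0.01227, h_f = 2.04 m ≈ 2.04 m ✓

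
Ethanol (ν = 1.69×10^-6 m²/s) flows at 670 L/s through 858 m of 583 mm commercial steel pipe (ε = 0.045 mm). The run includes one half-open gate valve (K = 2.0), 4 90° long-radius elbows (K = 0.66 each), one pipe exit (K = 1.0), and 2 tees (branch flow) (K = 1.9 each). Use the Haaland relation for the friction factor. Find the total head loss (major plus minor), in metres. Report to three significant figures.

V = 4Q/(πD²) = 2.510 m/s; V²/2g = 0.3211 m
Re = 8.66×10^5, ε/D = 7.72×10^-5 → f = 0.01316 (Haaland)
Major: h_f = f(L/D)·V²/2g = 0.01316·1472·0.3211 = 6.217 m
Minor: ΣK = 9.44; h_m = ΣK·V²/2g = 3.031 m
Total H_L = 6.217 + 3.031 = 9.248 m

H_L ≈ 9.25 m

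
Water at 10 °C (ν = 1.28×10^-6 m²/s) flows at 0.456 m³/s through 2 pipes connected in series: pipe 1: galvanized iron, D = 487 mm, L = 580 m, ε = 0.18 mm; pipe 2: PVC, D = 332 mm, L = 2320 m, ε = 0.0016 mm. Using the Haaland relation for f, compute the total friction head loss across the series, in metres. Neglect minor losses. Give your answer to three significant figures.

Pipe 1: V = 2.448 m/s, Re = 9.31×10^5, ε/D = 3.70×10^-4, f = 0.01624, h_1 = f(L/D)V²/2g = 5.907 m
Pipe 2: V = 5.267 m/s, Re = 1.37×10^6, ε/D = 4.82×10^-6, f = 0.01110, h_2 = f(L/D)V²/2g = 109.7 m
Series → Q common, losses add: H = Σh = 115.6 m

H ≈ 116 m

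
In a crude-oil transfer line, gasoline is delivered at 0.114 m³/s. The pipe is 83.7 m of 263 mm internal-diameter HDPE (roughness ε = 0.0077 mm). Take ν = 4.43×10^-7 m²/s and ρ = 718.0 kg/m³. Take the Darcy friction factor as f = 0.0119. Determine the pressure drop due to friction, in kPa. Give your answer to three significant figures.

V = 4Q/(πD²) = 4·0.114/(π·0.263²) = 2.098 m/s
h_f = f(L/D)V²/(2g) = 0.01190·(83.7/0.263)·2.098²/(2·9.81) = 0.8500 m
Δp = ρg·h_f = 718.0·9.81·0.8500 = 5.987 kPa

Δp ≈ 5.99 kPa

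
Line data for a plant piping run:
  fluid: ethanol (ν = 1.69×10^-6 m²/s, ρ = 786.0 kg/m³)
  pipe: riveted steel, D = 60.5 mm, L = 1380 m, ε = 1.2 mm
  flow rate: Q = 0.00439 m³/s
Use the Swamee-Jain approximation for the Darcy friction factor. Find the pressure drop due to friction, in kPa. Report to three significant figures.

Δp ≈ 1040 kPa

V = 4Q/(πD²) = 4·0.00439/(π·0.0605²) = 1.527 m/s
Re = VD/ν = 1.527·0.0605/1.69×10^-6 = 5.47×10^4 → turbulent
ε/D = 1.2/60.5 = 0.0198
Swamee-Jain: f = 0.04955
h_f = f(L/D)V²/(2g) = 0.04955·(1380/0.0605)·1.527²/(2·9.81) = 134.3 m
Δp = ρg·h_f = 786.0·9.81·134.3 = 1036 kPa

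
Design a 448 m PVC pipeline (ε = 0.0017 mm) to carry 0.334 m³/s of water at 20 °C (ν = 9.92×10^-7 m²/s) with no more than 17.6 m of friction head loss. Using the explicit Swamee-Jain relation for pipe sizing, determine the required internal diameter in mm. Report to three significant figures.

D ≈ 307 mm

Swamee-Jain (Type III): D = 0.66·[ε^1.25·(LQ²/(gh_f))^4.75 + ν·Q^9.4·(L/(gh_f))^5.2]^0.04
LQ²/(gh_f) = 0.2895; L/(gh_f) = 2.595
Term 1 = ε^1.25·(…)^4.75 = 1.70×10^-10; Term 2 = ν·Q^9.4·(…)^5.2 = 4.71×10^-9
D = 0.66·(1.70×10^-10 + 4.71×10^-9)^0.04 = 0.3070 m = 307 mm
Check: V = 4.51 m/s, Re = 1.40×10^6, f = 0.01115, h_f = 16.9 m ≈ 17.6 m ✓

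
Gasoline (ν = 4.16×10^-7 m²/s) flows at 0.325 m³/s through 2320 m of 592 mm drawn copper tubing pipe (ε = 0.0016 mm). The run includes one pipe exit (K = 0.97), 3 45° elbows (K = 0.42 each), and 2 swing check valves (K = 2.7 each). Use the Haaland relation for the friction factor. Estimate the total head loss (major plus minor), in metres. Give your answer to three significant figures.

V = 4Q/(πD²) = 1.181 m/s; V²/2g = 0.07106 m
Re = 1.68×10^6, ε/D = 2.70×10^-6 → f = 0.01070 (Haaland)
Major: h_f = f(L/D)·V²/2g = 0.01070·3919·0.07106 = 2.980 m
Minor: ΣK = 7.63; h_m = ΣK·V²/2g = 0.5422 m
Total H_L = 2.980 + 0.5422 = 3.522 m

H_L ≈ 3.52 m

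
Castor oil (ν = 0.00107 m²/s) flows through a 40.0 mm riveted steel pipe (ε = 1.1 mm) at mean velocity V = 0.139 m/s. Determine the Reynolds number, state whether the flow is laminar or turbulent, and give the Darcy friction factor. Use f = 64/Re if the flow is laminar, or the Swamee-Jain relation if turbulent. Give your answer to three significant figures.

Re ≈ 5.20; laminar; f = 64/Re ≈ 12.3

Re = VD/ν = 0.1390·0.0400/0.00107 = 5.20
Re < 2300 → laminar → f = 64/Re = 12.32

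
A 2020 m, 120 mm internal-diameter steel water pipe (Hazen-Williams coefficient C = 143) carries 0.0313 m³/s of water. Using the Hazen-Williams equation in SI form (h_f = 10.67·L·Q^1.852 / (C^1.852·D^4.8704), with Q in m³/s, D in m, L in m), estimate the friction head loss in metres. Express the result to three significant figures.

h_f = 10.67·2020·0.0313^1.852 / (143^1.852·0.120^4.8704) = 109.7 m

h_f ≈ 110 m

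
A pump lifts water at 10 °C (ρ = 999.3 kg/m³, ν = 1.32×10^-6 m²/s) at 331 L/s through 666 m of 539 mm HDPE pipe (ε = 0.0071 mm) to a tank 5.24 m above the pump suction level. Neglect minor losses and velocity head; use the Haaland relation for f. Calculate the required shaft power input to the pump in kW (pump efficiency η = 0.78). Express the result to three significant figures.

P_shaft ≈ 28.9 kW

V = 4Q/(πD²) = 1.451 m/s; Re = 5.92×10^5; ε/D = 1.32×10^-5; f = 0.01285
h_f = f(L/D)V²/2g = 1.703 m
Total head H = z + h_f = 5.24 + 1.703 = 6.943 m
P_hyd = ρgQH = 999.3·9.81·0.331·6.943 = 22.53 kW
P_shaft = P_hyd/η = 22.53/0.78 = 28.88 kW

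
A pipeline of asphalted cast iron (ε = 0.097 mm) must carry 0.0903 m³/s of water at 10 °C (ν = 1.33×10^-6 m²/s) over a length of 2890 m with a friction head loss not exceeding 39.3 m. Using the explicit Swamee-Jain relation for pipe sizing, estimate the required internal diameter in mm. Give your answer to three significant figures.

Swamee-Jain (Type III): D = 0.66·[ε^1.25·(LQ²/(gh_f))^4.75 + ν·Q^9.4·(L/(gh_f))^5.2]^0.04
LQ²/(gh_f) = 0.06112; L/(gh_f) = 7.496
Term 1 = ε^1.25·(…)^4.75 = 1.65×10^-11; Term 2 = ν·Q^9.4·(…)^5.2 = 7.19×10^-12
D = 0.66·(1.65×10^-11 + 7.19×10^-12)^0.04 = 0.2480 m = 248 mm
Check: V = 1.87 m/s, Re = 3.49×10^5, f = 0.01747, h_f = 36.2 m ≈ 39.3 m ✓

D ≈ 248 mm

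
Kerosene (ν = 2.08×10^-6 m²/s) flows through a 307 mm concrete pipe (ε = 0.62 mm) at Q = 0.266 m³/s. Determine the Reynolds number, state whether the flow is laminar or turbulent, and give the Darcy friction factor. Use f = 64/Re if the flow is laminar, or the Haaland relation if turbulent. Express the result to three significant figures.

V = 4Q/(πD²) = 3.593 m/s
Re = VD/ν = 3.593·0.307/2.08×10^-6 = 5.30×10^5
Re > 4000 → turbulent; ε/D = 0.00202
Haaland: f = 0.02383

Re ≈ 5.30×10^5; turbulent; f ≈ 0.0238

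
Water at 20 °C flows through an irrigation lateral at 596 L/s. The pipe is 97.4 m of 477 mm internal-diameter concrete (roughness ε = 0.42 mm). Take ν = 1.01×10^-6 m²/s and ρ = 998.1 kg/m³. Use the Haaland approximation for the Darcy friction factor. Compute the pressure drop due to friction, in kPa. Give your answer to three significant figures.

Δp ≈ 21.8 kPa

V = 4Q/(πD²) = 4·0.596/(π·0.477²) = 3.335 m/s
Re = VD/ν = 3.335·0.477/1.01×10^-6 = 1.58×10^6 → turbulent
ε/D = 0.42/477 = 8.81×10^-4
Haaland: f = 0.01927
h_f = f(L/D)V²/(2g) = 0.01927·(97.4/0.477)·3.335²/(2·9.81) = 2.230 m
Δp = ρg·h_f = 998.1·9.81·2.230 = 21.84 kPa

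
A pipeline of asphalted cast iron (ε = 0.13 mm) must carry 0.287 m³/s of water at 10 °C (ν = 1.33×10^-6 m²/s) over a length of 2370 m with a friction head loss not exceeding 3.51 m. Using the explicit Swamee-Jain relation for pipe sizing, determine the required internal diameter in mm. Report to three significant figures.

D ≈ 600 mm

Swamee-Jain (Type III): D = 0.66·[ε^1.25·(LQ²/(gh_f))^4.75 + ν·Q^9.4·(L/(gh_f))^5.2]^0.04
LQ²/(gh_f) = 5.669; L/(gh_f) = 68.83
Term 1 = ε^1.25·(…)^4.75 = 0.0527; Term 2 = ν·Q^9.4·(…)^5.2 = 0.0384
D = 0.66·(0.0527 + 0.0384)^0.04 = 0.5997 m = 600 mm
Check: V = 1.02 m/s, Re = 4.58×10^5, f = 0.01578, h_f = 3.28 m ≈ 3.51 m ✓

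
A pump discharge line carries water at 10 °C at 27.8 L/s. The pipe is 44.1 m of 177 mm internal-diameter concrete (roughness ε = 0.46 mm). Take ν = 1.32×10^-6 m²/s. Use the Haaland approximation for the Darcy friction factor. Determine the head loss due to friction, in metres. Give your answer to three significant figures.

V = 4Q/(πD²) = 4·0.0278/(π·0.177²) = 1.130 m/s
Re = VD/ν = 1.130·0.177/1.32×10^-6 = 1.51×10^5 → turbulent
ε/D = 0.46/177 = 0.00260
Haaland: f = 0.02605
h_f = f(L/D)V²/(2g) = 0.02605·(44.1/0.177)·1.130²/(2·9.81) = 0.4223 m

h_f ≈ 0.422 m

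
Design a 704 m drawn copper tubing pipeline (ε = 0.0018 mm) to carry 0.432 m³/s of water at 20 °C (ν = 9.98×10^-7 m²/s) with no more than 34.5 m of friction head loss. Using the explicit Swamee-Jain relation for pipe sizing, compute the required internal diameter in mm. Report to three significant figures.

Swamee-Jain (Type III): D = 0.66·[ε^1.25·(LQ²/(gh_f))^4.75 + ν·Q^9.4·(L/(gh_f))^5.2]^0.04
LQ²/(gh_f) = 0.3882; L/(gh_f) = 2.080
Term 1 = ε^1.25·(…)^4.75 = 7.36×10^-10; Term 2 = ν·Q^9.4·(…)^5.2 = 1.69×10^-8
D = 0.66·(7.36×10^-10 + 1.69×10^-8)^0.04 = 0.3231 m = 323 mm
Check: V = 5.27 m/s, Re = 1.71×10^6, f = 0.01082, h_f = 33.4 m ≈ 34.5 m ✓

D ≈ 323 mm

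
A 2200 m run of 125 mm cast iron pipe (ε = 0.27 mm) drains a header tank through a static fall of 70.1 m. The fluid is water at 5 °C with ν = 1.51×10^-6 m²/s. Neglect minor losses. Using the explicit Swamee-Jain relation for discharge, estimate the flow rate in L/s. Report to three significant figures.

Swamee-Jain (Type II): Q = -0.965·√(gD⁵h_f/L)·ln[ε/(3.7D) + √(3.17ν²L/(gD³h_f))]
√(gD⁵h_f/L) = √(9.81·0.125⁵·70.1/2200) = 0.003089
ε/(3.7D) = 5.84×10^-4; √(3.17ν²L/(gD³h_f)) = 1.09×10^-4
Q = -0.965·0.003089·ln(6.926×10^-4) = 0.02168 m³/s
Check: V = 1.77 m/s, Re = 1.46×10^5, f = 0.02524, h_f = 70.7 m ≈ 70.1 m ✓

Q ≈ 21.7 L/s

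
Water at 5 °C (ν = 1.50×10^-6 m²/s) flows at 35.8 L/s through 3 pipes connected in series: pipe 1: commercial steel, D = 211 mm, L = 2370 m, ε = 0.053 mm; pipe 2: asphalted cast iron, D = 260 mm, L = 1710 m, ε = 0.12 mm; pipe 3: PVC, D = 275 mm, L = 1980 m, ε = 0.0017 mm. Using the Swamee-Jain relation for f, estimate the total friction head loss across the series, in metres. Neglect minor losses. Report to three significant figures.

Pipe 1: V = 1.024 m/s, Re = 1.44×10^5, ε/D = 2.51×10^-4, f = 0.01824, h_1 = f(L/D)V²/2g = 10.95 m
Pipe 2: V = 0.6743 m/s, Re = 1.17×10^5, ε/D = 4.62×10^-4, f = 0.01985, h_2 = f(L/D)V²/2g = 3.025 m
Pipe 3: V = 0.6027 m/s, Re = 1.11×10^5, ε/D = 6.18×10^-6, f = 0.01754, h_3 = f(L/D)V²/2g = 2.338 m
Series → Q common, losses add: H = Σh = 16.31 m

H ≈ 16.3 m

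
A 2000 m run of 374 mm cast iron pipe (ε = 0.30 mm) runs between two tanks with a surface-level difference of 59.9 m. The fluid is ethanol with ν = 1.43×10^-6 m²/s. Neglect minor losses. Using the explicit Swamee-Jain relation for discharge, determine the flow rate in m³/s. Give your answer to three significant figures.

Swamee-Jain (Type II): Q = -0.965·√(gD⁵h_f/L)·ln[ε/(3.7D) + √(3.17ν²L/(gD³h_f))]
√(gD⁵h_f/L) = √(9.81·0.374⁵·59.9/2000) = 0.04637
ε/(3.7D) = 2.17×10^-4; √(3.17ν²L/(gD³h_f)) = 2.05×10^-5
Q = -0.965·0.04637·ln(2.373×10^-4) = 0.3734 m³/s
Check: V = 3.40 m/s, Re = 8.89×10^5, f = 0.01912, h_f = 60.2 m ≈ 59.9 m ✓

Q ≈ 0.373 m³/s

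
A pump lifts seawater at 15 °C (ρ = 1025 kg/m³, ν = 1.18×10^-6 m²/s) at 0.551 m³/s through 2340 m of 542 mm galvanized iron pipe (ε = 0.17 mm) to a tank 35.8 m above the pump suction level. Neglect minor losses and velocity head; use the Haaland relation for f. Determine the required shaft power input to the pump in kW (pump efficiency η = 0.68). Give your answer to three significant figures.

P_shaft ≈ 452 kW

V = 4Q/(πD²) = 2.388 m/s; Re = 1.10×10^6; ε/D = 3.14×10^-4; f = 0.01567
h_f = f(L/D)V²/2g = 19.67 m
Total head H = z + h_f = 35.8 + 19.67 = 55.47 m
P_hyd = ρgQH = 1025·9.81·0.551·55.47 = 307.3 kW
P_shaft = P_hyd/η = 307.3/0.68 = 452.0 kW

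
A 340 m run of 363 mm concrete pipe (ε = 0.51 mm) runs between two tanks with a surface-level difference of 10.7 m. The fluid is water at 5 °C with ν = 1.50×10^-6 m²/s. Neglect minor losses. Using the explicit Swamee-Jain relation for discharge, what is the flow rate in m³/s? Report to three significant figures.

Swamee-Jain (Type II): Q = -0.965·√(gD⁵h_f/L)·ln[ε/(3.7D) + √(3.17ν²L/(gD³h_f))]
√(gD⁵h_f/L) = √(9.81·0.363⁵·10.7/340) = 0.04411
ε/(3.7D) = 3.80×10^-4; √(3.17ν²L/(gD³h_f)) = 2.20×10^-5
Q = -0.965·0.04411·ln(4.017×10^-4) = 0.3329 m³/s
Check: V = 3.22 m/s, Re = 7.78×10^5, f = 0.02177, h_f = 10.8 m ≈ 10.7 m ✓

Q ≈ 0.333 m³/s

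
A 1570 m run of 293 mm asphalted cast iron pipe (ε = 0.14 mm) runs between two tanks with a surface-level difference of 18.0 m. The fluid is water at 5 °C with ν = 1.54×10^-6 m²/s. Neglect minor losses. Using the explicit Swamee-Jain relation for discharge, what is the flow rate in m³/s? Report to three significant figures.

Q ≈ 0.130 m³/s

Swamee-Jain (Type II): Q = -0.965·√(gD⁵h_f/L)·ln[ε/(3.7D) + √(3.17ν²L/(gD³h_f))]
√(gD⁵h_f/L) = √(9.81·0.293⁵·18.0/1570) = 0.01558
ε/(3.7D) = 1.29×10^-4; √(3.17ν²L/(gD³h_f)) = 5.15×10^-5
Q = -0.965·0.01558·ln(1.807×10^-4) = 0.1296 m³/s
Check: V = 1.92 m/s, Re = 3.66×10^5, f = 0.01796, h_f = 18.1 m ≈ 18.0 m ✓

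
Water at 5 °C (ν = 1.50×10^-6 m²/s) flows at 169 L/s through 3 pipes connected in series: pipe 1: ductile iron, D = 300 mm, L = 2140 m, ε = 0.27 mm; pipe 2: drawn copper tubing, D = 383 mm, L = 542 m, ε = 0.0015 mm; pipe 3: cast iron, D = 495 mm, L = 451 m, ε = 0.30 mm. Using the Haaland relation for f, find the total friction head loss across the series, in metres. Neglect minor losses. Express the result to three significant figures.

Pipe 1: V = 2.391 m/s, Re = 4.78×10^5, ε/D = 9.00×10^-4, f = 0.01977, h_1 = f(L/D)V²/2g = 41.08 m
Pipe 2: V = 1.467 m/s, Re = 3.75×10^5, ε/D = 3.92×10^-6, f = 0.01380, h_2 = f(L/D)V²/2g = 2.142 m
Pipe 3: V = 0.8782 m/s, Re = 2.90×10^5, ε/D = 6.06×10^-4, f = 0.01870, h_3 = f(L/D)V²/2g = 0.6698 m
Series → Q common, losses add: H = Σh = 43.89 m

H ≈ 43.9 m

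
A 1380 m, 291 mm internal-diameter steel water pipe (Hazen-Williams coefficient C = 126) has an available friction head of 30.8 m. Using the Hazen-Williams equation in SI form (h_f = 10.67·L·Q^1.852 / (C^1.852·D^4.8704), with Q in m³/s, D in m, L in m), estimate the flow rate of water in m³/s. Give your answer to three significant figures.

Q ≈ 0.175 m³/s

Rearranging: Q = [h_f·C^1.852·D^4.8704 / (10.67·L)]^(1/1.852)
Q = [30.8·126^1.852·0.291^4.8704 / (10.67·1380)]^0.540 = 0.1753 m³/s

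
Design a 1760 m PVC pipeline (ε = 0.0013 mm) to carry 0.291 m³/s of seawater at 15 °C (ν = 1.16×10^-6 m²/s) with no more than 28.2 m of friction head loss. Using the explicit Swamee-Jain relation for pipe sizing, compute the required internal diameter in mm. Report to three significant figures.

D ≈ 353 mm

Swamee-Jain (Type III): D = 0.66·[ε^1.25·(LQ²/(gh_f))^4.75 + ν·Q^9.4·(L/(gh_f))^5.2]^0.04
LQ²/(gh_f) = 0.5387; L/(gh_f) = 6.362
Term 1 = ε^1.25·(…)^4.75 = 2.33×10^-9; Term 2 = ν·Q^9.4·(…)^5.2 = 1.60×10^-7
D = 0.66·(2.33×10^-9 + 1.60×10^-7)^0.04 = 0.3531 m = 353 mm
Check: V = 2.97 m/s, Re = 9.04×10^5, f = 0.01189, h_f = 26.7 m ≈ 28.2 m ✓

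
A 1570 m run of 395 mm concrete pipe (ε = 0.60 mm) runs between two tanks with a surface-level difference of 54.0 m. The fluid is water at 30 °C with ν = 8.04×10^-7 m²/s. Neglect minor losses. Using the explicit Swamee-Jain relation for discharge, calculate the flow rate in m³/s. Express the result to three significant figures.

Swamee-Jain (Type II): Q = -0.965·√(gD⁵h_f/L)·ln[ε/(3.7D) + √(3.17ν²L/(gD³h_f))]
√(gD⁵h_f/L) = √(9.81·0.395⁵·54.0/1570) = 0.05696
ε/(3.7D) = 4.11×10^-4; √(3.17ν²L/(gD³h_f)) = 9.93×10^-6
Q = -0.965·0.05696·ln(4.205×10^-4) = 0.4273 m³/s
Check: V = 3.49 m/s, Re = 1.71×10^6, f = 0.02199, h_f = 54.2 m ≈ 54.0 m ✓

Q ≈ 0.427 m³/s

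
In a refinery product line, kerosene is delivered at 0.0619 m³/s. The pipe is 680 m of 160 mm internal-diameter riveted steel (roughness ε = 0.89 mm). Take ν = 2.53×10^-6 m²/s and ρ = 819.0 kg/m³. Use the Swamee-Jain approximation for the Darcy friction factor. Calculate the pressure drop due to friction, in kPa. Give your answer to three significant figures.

V = 4Q/(πD²) = 4·0.0619/(π·0.160²) = 3.079 m/s
Re = VD/ν = 3.079·0.160/2.53×10^-6 = 1.95×10^5 → turbulent
ε/D = 0.89/160 = 0.00556
Swamee-Jain: f = 0.03200
h_f = f(L/D)V²/(2g) = 0.03200·(680/0.160)·3.079²/(2·9.81) = 65.70 m
Δp = ρg·h_f = 819.0·9.81·65.70 = 527.9 kPa

Δp ≈ 528 kPa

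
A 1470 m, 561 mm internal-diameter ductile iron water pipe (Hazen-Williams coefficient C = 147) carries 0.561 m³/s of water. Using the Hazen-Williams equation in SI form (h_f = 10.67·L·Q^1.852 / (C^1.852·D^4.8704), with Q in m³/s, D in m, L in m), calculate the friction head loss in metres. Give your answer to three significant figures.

h_f ≈ 8.70 m

h_f = 10.67·1470·0.561^1.852 / (147^1.852·0.561^4.8704) = 8.696 m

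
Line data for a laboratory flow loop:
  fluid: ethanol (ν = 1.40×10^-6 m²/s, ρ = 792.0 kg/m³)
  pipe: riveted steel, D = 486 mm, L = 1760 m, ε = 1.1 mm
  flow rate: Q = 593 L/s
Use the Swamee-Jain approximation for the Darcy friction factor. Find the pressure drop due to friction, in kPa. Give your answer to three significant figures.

V = 4Q/(πD²) = 4·0.593/(π·0.486²) = 3.197 m/s
Re = VD/ν = 3.197·0.486/1.40×10^-6 = 1.11×10^6 → turbulent
ε/D = 1.1/486 = 0.00226
Swamee-Jain: f = 0.02443
h_f = f(L/D)V²/(2g) = 0.02443·(1760/0.486)·3.197²/(2·9.81) = 46.08 m
Δp = ρg·h_f = 792.0·9.81·46.08 = 358.0 kPa

Δp ≈ 358 kPa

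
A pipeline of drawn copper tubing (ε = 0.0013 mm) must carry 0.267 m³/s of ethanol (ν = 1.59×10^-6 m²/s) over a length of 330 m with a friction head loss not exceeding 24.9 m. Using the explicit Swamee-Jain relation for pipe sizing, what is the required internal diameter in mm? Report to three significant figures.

Swamee-Jain (Type III): D = 0.66·[ε^1.25·(LQ²/(gh_f))^4.75 + ν·Q^9.4·(L/(gh_f))^5.2]^0.04
LQ²/(gh_f) = 0.09631; L/(gh_f) = 1.351
Term 1 = ε^1.25·(…)^4.75 = 6.53×10^-13; Term 2 = ν·Q^9.4·(…)^5.2 = 3.09×10^-11
D = 0.66·(6.53×10^-13 + 3.09×10^-11)^0.04 = 0.2509 m = 251 mm
Check: V = 5.40 m/s, Re = 8.52×10^5, f = 0.01204, h_f = 23.5 m ≈ 24.9 m ✓

D ≈ 251 mm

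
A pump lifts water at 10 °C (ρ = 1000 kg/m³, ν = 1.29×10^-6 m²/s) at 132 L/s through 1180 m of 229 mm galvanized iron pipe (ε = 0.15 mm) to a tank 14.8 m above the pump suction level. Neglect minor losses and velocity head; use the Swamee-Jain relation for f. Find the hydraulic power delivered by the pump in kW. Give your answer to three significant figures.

V = 4Q/(πD²) = 3.205 m/s; Re = 5.69×10^5; ε/D = 6.55×10^-4; f = 0.01859
h_f = f(L/D)V²/2g = 50.14 m
Total head H = z + h_f = 14.8 + 50.14 = 64.94 m
P_hyd = ρgQH = 1000·9.81·0.132·64.94 = 84.09 kW

P_hyd ≈ 84.1 kW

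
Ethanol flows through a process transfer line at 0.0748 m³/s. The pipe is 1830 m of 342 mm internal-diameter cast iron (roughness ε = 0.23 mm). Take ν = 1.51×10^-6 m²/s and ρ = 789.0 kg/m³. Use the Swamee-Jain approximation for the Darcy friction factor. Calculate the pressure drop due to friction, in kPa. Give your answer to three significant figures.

V = 4Q/(πD²) = 4·0.0748/(π·0.342²) = 0.8143 m/s
Re = VD/ν = 0.8143·0.342/1.51×10^-6 = 1.84×10^5 → turbulent
ε/D = 0.23/342 = 6.73×10^-4
Swamee-Jain: f = 0.01992
h_f = f(L/D)V²/(2g) = 0.01992·(1830/0.342)·0.8143²/(2·9.81) = 3.601 m
Δp = ρg·h_f = 789.0·9.81·3.601 = 27.87 kPa

Δp ≈ 27.9 kPa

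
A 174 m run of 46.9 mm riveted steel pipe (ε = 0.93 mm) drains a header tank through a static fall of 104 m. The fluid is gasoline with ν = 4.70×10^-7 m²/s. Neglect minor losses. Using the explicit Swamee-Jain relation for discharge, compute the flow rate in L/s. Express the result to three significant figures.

Q ≈ 5.81 L/s

Swamee-Jain (Type II): Q = -0.965·√(gD⁵h_f/L)·ln[ε/(3.7D) + √(3.17ν²L/(gD³h_f))]
√(gD⁵h_f/L) = √(9.81·0.0469⁵·104/174) = 0.001153
ε/(3.7D) = 0.00536; √(3.17ν²L/(gD³h_f)) = 3.40×10^-5
Q = -0.965·0.001153·ln(0.005393) = 0.005813 m³/s
Check: V = 3.37 m/s, Re = 3.36×10^5, f = 0.04869, h_f = 104 m ≈ 104 m ✓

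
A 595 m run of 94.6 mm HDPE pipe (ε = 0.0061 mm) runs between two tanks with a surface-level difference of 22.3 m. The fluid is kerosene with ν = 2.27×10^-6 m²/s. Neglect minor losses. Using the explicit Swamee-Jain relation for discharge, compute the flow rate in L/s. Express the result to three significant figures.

Q ≈ 13.4 L/s

Swamee-Jain (Type II): Q = -0.965·√(gD⁵h_f/L)·ln[ε/(3.7D) + √(3.17ν²L/(gD³h_f))]
√(gD⁵h_f/L) = √(9.81·0.0946⁵·22.3/595) = 0.001669
ε/(3.7D) = 1.74×10^-5; √(3.17ν²L/(gD³h_f)) = 2.29×10^-4
Q = -0.965·0.001669·ln(2.465×10^-4) = 0.01338 m³/s
Check: V = 1.90 m/s, Re = 7.93×10^4, f = 0.01910, h_f = 22.2 m ≈ 22.3 m ✓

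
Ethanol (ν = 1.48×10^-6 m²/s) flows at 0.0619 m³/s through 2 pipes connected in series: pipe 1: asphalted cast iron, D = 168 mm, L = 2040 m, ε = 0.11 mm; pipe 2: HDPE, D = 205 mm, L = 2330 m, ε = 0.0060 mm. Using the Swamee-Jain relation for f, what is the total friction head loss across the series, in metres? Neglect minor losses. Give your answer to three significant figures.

H ≈ 123 m

Pipe 1: V = 2.792 m/s, Re = 3.17×10^5, ε/D = 6.55×10^-4, f = 0.01910, h_1 = f(L/D)V²/2g = 92.19 m
Pipe 2: V = 1.875 m/s, Re = 2.60×10^5, ε/D = 2.93×10^-5, f = 0.01508, h_2 = f(L/D)V²/2g = 30.72 m
Series → Q common, losses add: H = Σh = 122.9 m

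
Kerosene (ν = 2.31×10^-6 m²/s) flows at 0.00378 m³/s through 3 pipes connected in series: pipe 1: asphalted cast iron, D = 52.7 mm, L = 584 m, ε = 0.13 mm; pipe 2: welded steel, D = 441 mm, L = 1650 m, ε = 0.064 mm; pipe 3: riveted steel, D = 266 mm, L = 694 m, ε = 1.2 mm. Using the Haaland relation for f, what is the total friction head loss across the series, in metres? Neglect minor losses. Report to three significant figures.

H ≈ 47.4 m

Pipe 1: V = 1.733 m/s, Re = 3.95×10^4, ε/D = 0.00247, f = 0.02791, h_1 = f(L/D)V²/2g = 47.34 m
Pipe 2: V = 0.02475 m/s, Re = 4720, ε/D = 1.45×10^-4, f = 0.03849, h_2 = f(L/D)V²/2g = 0.004495 m
Pipe 3: V = 0.06802 m/s, Re = 7830, ε/D = 0.00451, f = 0.03841, h_3 = f(L/D)V²/2g = 0.02363 m
Series → Q common, losses add: H = Σh = 47.37 m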